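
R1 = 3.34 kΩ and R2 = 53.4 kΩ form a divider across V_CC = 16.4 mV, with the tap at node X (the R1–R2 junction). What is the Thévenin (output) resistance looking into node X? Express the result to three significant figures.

Looking into X with the source shorted: R_th = R1·R2/(R1+R2) = 3.340 × 53.4/56.74 = 3.143 kΩ.

R_th ≈ 3.14 kΩ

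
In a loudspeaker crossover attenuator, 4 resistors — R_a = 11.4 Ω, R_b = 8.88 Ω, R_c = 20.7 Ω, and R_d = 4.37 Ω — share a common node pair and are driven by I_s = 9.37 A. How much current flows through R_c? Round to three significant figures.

I ≈ 0.948 A

Conductances: ΣG = 1/11.4 + 1/8.88 + 1/20.7 + 1/4.37 = 0.4775 (1/Ω).
Current divider: I(R_c) = I_s · G_k/ΣG = 9.37 × (0.04831/0.4775) = 9.37 × 0.1012 = 0.9480 A.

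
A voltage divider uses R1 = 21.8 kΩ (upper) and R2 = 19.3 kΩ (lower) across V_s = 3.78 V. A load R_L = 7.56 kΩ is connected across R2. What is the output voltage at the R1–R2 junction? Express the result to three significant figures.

V_out ≈ 0.754 V

First combine the lower leg with the load: R2 ‖ R_L = 5.432 kΩ.
Then V_out = V_s · R2'/(R1 + R2') = 3.78 × 5.432/27.23 = 0.7540 V.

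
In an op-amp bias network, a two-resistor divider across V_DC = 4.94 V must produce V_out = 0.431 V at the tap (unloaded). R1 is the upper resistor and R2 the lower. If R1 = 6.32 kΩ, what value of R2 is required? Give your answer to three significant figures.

The divider ratio is R2/(R1+R2) = 0.431/4.94 = 0.08725.
Rearranging, R2 = R1·k/(1−k) = 6.32 × 0.09559 = 0.6041 kΩ.

R2 ≈ 0.604 kΩ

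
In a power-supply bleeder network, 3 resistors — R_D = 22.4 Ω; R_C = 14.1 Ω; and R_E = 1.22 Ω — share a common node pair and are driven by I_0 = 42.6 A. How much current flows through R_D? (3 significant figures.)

I ≈ 2.03 A

Total conductance ΣG = 1/22.4 + 1/14.1 + 1/1.22 = 0.9352 (units of 1/Ω).
Current divider: I(R_D) = I_0 · G_k/ΣG = 42.6 × (0.04464/0.9352) = 42.6 × 0.04773 = 2.033 A.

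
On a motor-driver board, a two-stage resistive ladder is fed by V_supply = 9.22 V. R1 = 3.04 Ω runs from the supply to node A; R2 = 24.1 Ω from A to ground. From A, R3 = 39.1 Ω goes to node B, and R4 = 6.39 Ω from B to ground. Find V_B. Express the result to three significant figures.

Looking into the second stage from A: R3 + R4 = 45.49 Ω appears in parallel with R2.
Effective lower resistance at A: R2 ‖ 45.49 = 15.75 Ω.
So V_A = 9.22 × 0.8382 = 7.729 V.
Then the unloaded second divider: V_B = V_A × R4/(R3+R4) = 7.729 × 0.1405 = 1.086 V.

V_B ≈ 1.09 V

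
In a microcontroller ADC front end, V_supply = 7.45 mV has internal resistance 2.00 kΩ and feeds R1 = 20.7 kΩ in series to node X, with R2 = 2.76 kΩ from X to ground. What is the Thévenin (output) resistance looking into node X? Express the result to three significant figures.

R1' = 2.00 + 20.7 = 22.70 kΩ (source resistance + R1).
With V_supply suppressed (replaced by a short), R_th = R1' ‖ R2 = (22.70 × 2.76)/(22.70 + 2.76) = 2.461 kΩ.

R_th ≈ 2.46 kΩ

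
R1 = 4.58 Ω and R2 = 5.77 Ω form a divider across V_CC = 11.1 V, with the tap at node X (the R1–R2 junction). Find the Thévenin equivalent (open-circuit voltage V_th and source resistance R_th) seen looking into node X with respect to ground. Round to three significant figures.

V_th is the unloaded tap voltage: V_CC · R2/(R1+R2) = 11.1 × 0.5575 = 6.188 V.
With V_CC suppressed (replaced by a short), R_th = R1 ‖ R2 = (4.580 × 5.77)/(4.580 + 5.77) = 2.553 Ω.

V_th ≈ 6.19 V, R_th ≈ 2.55 Ω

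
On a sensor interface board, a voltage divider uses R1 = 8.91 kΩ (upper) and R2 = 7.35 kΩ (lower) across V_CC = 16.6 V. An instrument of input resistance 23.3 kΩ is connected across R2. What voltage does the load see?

R2 ‖ R_L = (7.35 × 23.3)/(7.35 + 23.3) = 5.587 kΩ.
Then V_out = V_CC · R2'/(R1 + R2') = 16.6 × 5.587/14.50 = 6.398 V.
(Unloaded it would be 7.50 V; the load pulls it down.)

V_out ≈ 6.40 V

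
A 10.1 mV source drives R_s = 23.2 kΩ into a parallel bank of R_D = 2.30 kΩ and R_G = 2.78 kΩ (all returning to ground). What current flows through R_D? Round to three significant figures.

Equivalent of the parallel group: R_p = 1.259 kΩ.
Node voltage V_A = V_in · R_p/(R_s + R_p) = 10.1 × 0.05146 = 0.5198 mV.
I(R_D) = V_A / R_D = 0.5198/2.30 = 0.2260 µA.
(Check via current divider: I_total = 0.4129 µA; share G_k/ΣG = 0.5472 → same result.)

I ≈ 0.226 µA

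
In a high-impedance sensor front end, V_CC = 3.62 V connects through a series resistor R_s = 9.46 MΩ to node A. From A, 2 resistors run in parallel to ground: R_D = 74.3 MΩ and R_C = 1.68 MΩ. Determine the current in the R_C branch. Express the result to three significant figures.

Parallel bank: R_p = 1/(1/74.3 + 1/1.68) = 1.643 MΩ.
Node voltage V_A = V_CC · R_p/(R_s + R_p) = 3.62 × 0.1480 = 0.5356 V.
I(R_C) = V_A / R_C = 0.5356/1.68 = 0.3188 µA.
(Check via current divider: I_total = 0.3260 µA; share G_k/ΣG = 0.9779 → same result.)

I ≈ 0.319 µA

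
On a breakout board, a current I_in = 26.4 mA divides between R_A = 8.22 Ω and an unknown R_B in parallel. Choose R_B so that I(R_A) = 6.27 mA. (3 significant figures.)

R_B ≈ 2.56 Ω

Two-branch current divider: I_A = I_in · R_B/(R_A + R_B).
With f = 0.2375, R_B = R_A · f/(1−f) = 8.22 × 0.3115 = 2.560 Ω.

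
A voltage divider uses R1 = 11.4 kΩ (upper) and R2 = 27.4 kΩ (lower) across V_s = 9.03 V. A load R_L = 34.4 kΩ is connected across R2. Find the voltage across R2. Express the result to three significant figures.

V_out ≈ 5.17 V

First combine the lower leg with the load: R2 ‖ R_L = 15.25 kΩ.
Now apply the divider: V_out = 9.03 × 0.5723 = 5.168 V.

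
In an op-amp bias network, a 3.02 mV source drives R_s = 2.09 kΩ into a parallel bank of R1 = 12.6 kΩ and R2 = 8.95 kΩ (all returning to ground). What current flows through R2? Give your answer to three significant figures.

Combine the parallel branches: R_p = (1/12.6 + 1/8.95)⁻¹ = 5.233 kΩ.
Node voltage V_A = V_s · R_p/(R_s + R_p) = 3.02 × 0.7146 = 2.158 mV.
Branch current I = V_A/R2 = 2.158/8.95 = 0.2411 µA.
(Check via current divider: I_total = 0.4124 µA; share G_k/ΣG = 0.5847 → same result.)

I ≈ 0.241 µA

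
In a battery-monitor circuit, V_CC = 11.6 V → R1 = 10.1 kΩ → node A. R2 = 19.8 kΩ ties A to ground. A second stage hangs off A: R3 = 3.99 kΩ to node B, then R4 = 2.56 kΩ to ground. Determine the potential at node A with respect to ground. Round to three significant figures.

V_A ≈ 3.80 V

Looking into the second stage from A: R3 + R4 = 6.550 kΩ appears in parallel with R2.
R2 ‖ (R3+R4) = 4.922 kΩ.
V_A = 11.6 × 4.922/(10.1 + 4.922) = 3.801 V.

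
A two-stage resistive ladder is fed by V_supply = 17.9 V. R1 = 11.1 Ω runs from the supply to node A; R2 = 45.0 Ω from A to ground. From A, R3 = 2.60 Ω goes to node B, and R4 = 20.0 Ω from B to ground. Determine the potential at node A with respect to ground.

The second stage (R3 + R4 = 22.60 Ω) loads node A in parallel with R2.
Effective lower resistance at A: R2 ‖ 22.60 = 15.04 Ω.
So V_A = 17.9 × 0.5754 = 10.30 V.

V_A ≈ 10.3 V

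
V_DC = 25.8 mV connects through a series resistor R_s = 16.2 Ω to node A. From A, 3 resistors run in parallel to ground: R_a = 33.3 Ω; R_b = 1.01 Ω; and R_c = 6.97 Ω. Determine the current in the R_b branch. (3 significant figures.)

I ≈ 1.29 mA

Equivalent of the parallel group: R_p = 0.8594 Ω.
V_A = 25.8 × 0.8594/17.06 = 1.300 mV.
Branch current I = V_A/R_b = 1.300/1.01 = 1.287 mA.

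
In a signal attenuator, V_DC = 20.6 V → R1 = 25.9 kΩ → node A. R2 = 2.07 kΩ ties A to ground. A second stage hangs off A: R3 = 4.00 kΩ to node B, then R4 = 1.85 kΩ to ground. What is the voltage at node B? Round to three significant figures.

V_B ≈ 0.363 V

The second stage (R3 + R4 = 5.850 kΩ) loads node A in parallel with R2.
Effective lower resistance at A: R2 ‖ 5.850 = 1.529 kΩ.
V_A = 20.6 × 1.529/(25.9 + 1.529) = 1.148 V.
V_B = V_A × 0.3162 = 0.3631 V.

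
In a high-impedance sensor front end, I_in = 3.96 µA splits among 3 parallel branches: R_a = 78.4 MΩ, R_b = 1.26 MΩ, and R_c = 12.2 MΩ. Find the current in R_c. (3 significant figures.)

I ≈ 0.365 µA

Conductances: ΣG = 1/78.4 + 1/1.26 + 1/12.2 = 0.8884 (1/MΩ).
Current divider: I(R_c) = I_in · G_k/ΣG = 3.96 × (0.08197/0.8884) = 3.96 × 0.09227 = 0.3654 µA.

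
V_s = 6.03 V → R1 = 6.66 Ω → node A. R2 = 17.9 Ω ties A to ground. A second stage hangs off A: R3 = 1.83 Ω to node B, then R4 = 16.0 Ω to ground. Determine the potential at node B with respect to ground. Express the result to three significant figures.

The second stage (R3 + R4 = 17.83 Ω) loads node A in parallel with R2.
Effective lower resistance at A: R2 ‖ 17.83 = 8.932 Ω.
First divider: V_A = V_s · 8.932/(6.66 + 8.932) = 3.454 V.
Then the unloaded second divider: V_B = V_A × R4/(R3+R4) = 3.454 × 0.8974 = 3.100 V.

V_B ≈ 3.10 V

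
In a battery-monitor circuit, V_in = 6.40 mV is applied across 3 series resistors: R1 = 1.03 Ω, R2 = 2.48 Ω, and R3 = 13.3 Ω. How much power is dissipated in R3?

P ≈ 1.93 µW

ΣR = 16.81 Ω → I = 6.40/16.81 = 0.3807 mA.
P = I²R = 0.1450 × 13.3 = 1.928 µW.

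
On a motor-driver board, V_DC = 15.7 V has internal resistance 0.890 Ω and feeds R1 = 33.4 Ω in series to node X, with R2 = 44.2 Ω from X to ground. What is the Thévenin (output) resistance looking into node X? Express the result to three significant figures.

R1' = 0.890 + 33.4 = 34.29 Ω (source resistance + R1).
Zeroing V_DC shorts the top of R1' to ground, so R_th = R1' ‖ R2 = 19.31 Ω.

R_th ≈ 19.3 Ω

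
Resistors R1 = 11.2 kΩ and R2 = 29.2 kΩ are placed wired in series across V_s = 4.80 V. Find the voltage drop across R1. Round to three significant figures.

Series total: ΣR = 11.2 + 29.2 = 40.40 kΩ.
Voltage divider: V = V_s · (11.20 / 40.40) = 4.80 × 0.2772 = 1.331 V.

V ≈ 1.33 V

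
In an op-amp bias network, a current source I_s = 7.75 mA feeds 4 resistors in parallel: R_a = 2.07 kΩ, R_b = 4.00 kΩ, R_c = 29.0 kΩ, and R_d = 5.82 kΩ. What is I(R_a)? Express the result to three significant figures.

I ≈ 3.99 mA

Conductances: ΣG = 1/2.07 + 1/4.00 + 1/29.0 + 1/5.82 = 0.9394 (1/kΩ).
By the current-divider rule, I = I_s · G_k/ΣG = 7.75 × 0.5143 = 3.985 mA.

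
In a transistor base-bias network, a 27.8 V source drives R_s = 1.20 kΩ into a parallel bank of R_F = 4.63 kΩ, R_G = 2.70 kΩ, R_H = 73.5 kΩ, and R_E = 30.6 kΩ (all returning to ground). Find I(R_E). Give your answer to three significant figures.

I ≈ 0.516 mA

Equivalent of the parallel group: R_p = 1.581 kΩ.
V_A by voltage divider: V_A = 27.8 × 1.581/(1.20 + 1.581) = 15.80 V.
Branch current I = V_A/R_E = 15.80/30.6 = 0.5164 mA.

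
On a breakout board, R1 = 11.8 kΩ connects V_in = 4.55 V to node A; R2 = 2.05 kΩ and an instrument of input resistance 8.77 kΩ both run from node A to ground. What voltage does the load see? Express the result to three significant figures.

First combine the lower leg with the load: R2 ‖ R_L = 1.662 kΩ.
Voltage divider with the loaded lower leg: V_out = 4.55 × 1.662/(11.8 + 1.662) = 4.55 × 0.1234 = 0.5616 V.
(Unloaded it would be 0.673 V; the load pulls it down.)

V_out ≈ 0.562 V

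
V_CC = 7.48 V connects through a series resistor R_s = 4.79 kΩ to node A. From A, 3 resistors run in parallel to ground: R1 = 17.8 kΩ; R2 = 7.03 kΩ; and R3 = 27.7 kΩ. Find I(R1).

Parallel bank: R_p = 1/(1/17.8 + 1/7.03 + 1/27.7) = 4.264 kΩ.
Node voltage V_A = V_CC · R_p/(R_s + R_p) = 7.48 × 0.4709 = 3.523 V.
I(R1) = V_A / R1 = 3.523/17.8 = 0.1979 mA.
(Equivalently: I_total = 0.8262 mA, then current-divider fraction G_k/ΣG = 0.2395.)

I ≈ 0.198 mA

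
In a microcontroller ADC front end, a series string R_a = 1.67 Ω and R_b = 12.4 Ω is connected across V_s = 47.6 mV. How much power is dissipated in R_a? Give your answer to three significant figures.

The common current is I = 47.6/14.07 = 3.383 mA.
P = I²R = 11.45 × 1.67 = 19.11 µW.

P ≈ 19.1 µW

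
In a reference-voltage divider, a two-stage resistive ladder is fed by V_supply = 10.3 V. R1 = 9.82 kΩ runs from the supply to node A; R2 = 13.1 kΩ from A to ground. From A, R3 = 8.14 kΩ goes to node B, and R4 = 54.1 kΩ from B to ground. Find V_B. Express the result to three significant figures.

V_B ≈ 4.69 V

Node A sees R2 in parallel with the series input of stage 2, R3 + R4 = 62.24 kΩ.
Effective lower resistance at A: R2 ‖ 62.24 = 10.82 kΩ.
First divider: V_A = V_supply · 10.82/(9.82 + 10.82) = 5.400 V.
V_B = V_A × 0.8692 = 4.694 V.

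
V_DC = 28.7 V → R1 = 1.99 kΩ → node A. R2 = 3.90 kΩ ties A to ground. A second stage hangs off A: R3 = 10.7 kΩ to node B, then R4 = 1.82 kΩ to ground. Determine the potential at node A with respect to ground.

Node A sees R2 in parallel with the series input of stage 2, R3 + R4 = 12.52 kΩ.
R2 ‖ (R3+R4) = 2.974 kΩ.
First divider: V_A = V_DC · 2.974/(1.99 + 2.974) = 17.19 V.

V_A ≈ 17.2 V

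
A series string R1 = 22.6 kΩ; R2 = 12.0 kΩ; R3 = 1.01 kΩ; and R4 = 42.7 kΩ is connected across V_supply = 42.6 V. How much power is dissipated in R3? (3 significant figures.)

ΣR = 78.31 kΩ → I = 42.6/78.31 = 0.5440 mA.
V(R3) = I·R = 0.5494 V; P = V·I = 0.5494 × 0.5440 = 0.2989 mW.

P ≈ 0.299 mW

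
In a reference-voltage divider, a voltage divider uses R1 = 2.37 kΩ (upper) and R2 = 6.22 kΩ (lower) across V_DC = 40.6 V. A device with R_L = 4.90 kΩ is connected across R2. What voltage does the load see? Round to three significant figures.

First combine the lower leg with the load: R2 ‖ R_L = 2.741 kΩ.
Now apply the divider: V_out = 40.6 × 0.5363 = 21.77 V.

V_out ≈ 21.8 V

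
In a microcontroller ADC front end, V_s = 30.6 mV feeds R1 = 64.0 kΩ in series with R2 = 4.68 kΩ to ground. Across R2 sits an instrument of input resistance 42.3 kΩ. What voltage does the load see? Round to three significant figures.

V_out ≈ 1.89 mV

R2 ‖ R_L = (4.68 × 42.3)/(4.68 + 42.3) = 4.214 kΩ.
Voltage divider with the loaded lower leg: V_out = 30.6 × 4.214/(64.0 + 4.214) = 30.6 × 0.06177 = 1.890 mV.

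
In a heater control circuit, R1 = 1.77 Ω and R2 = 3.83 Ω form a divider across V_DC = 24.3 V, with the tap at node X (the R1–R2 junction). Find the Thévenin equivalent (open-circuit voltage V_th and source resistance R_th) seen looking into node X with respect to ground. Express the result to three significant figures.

V_th ≈ 16.6 V, R_th ≈ 1.21 Ω

Open-circuit (no load on X): V_th = V_DC · R2/(R1 + R2) = 24.3 × 3.83/(1.770 + 3.83) = 16.62 V.
With V_DC suppressed (replaced by a short), R_th = R1 ‖ R2 = (1.770 × 3.83)/(1.770 + 3.83) = 1.211 Ω.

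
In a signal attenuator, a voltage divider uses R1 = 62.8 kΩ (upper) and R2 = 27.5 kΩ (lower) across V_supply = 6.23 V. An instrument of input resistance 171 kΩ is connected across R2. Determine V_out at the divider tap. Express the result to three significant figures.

R2 ‖ R_L = (27.5 × 171)/(27.5 + 171) = 23.69 kΩ.
Voltage divider with the loaded lower leg: V_out = 6.23 × 23.69/(62.8 + 23.69) = 6.23 × 0.2739 = 1.706 V.

V_out ≈ 1.71 V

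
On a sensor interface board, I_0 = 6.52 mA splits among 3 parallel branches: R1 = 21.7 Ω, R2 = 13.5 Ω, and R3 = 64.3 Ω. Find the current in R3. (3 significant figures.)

I ≈ 0.747 mA

Total conductance ΣG = 1/21.7 + 1/13.5 + 1/64.3 = 0.1357 (units of 1/Ω).
By the current-divider rule, I = I_0 · G_k/ΣG = 6.52 × 0.1146 = 0.7472 mA.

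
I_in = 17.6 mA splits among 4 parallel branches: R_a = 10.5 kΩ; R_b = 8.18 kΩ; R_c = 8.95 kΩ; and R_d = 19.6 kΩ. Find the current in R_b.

I ≈ 5.66 mA

Conductances: ΣG = 1/10.5 + 1/8.18 + 1/8.95 + 1/19.6 = 0.3802 (1/kΩ).
By the current-divider rule, I = I_in · G_k/ΣG = 17.6 × 0.3215 = 5.659 mA.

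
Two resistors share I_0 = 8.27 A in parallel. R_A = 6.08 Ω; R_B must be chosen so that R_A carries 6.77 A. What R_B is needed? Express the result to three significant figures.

The fraction through R_A equals R_B/(R_A+R_B).
6.77/8.27 = R_B/(R_A + R_B) → R_B = R_A · (0.8186)/(1 − 0.8186) = 6.08 × 4.513 = 27.44 Ω.

R_B ≈ 27.4 Ω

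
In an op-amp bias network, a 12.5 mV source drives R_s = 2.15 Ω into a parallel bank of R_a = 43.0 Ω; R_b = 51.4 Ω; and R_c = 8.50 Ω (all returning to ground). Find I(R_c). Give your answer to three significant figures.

I ≈ 1.09 mA

Parallel bank: R_p = 1/(1/43.0 + 1/51.4 + 1/8.50) = 6.236 Ω.
V_A by voltage divider: V_A = 12.5 × 6.236/(2.15 + 6.236) = 9.295 mV.
Branch current I = V_A/R_c = 9.295/8.50 = 1.094 mA.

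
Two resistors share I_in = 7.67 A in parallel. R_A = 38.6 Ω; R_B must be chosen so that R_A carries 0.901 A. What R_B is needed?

The fraction through R_A equals R_B/(R_A+R_B).
0.901/7.67 = R_B/(R_A + R_B) → R_B = R_A · (0.1175)/(1 − 0.1175) = 38.6 × 0.1331 = 5.138 Ω.

R_B ≈ 5.14 Ω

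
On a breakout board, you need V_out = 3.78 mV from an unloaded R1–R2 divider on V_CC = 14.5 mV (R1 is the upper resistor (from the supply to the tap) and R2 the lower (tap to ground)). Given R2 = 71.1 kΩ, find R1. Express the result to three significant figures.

The divider ratio is R2/(R1+R2) = 3.78/14.5 = 0.2607.
R1 = R2·(1/k − 1) = 71.1 × 2.836 = 201.6 kΩ.

R1 ≈ 202 kΩ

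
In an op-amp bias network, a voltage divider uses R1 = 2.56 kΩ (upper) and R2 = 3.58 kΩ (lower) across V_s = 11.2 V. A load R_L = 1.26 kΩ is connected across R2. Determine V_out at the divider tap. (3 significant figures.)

V_out ≈ 2.99 V

The load sits in parallel with R2, giving an effective lower resistance R2' = R2·R_L/(R2+R_L) = 0.9320 kΩ.
Voltage divider with the loaded lower leg: V_out = 11.2 × 0.9320/(2.56 + 0.9320) = 11.2 × 0.2669 = 2.989 V.
(Unloaded it would be 6.53 V; the load pulls it down.)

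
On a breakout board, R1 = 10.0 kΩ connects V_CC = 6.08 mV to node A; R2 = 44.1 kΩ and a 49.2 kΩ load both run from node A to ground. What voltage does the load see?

V_out ≈ 4.25 mV

The load sits in parallel with R2, giving an effective lower resistance R2' = R2·R_L/(R2+R_L) = 23.26 kΩ.
Voltage divider with the loaded lower leg: V_out = 6.08 × 23.26/(10.0 + 23.26) = 6.08 × 0.6993 = 4.252 mV.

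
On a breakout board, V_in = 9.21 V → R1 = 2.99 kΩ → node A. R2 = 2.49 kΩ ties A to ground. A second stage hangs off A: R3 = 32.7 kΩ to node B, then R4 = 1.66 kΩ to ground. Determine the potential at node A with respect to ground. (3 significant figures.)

The second stage (R3 + R4 = 34.36 kΩ) loads node A in parallel with R2.
Effective lower resistance at A: R2 ‖ 34.36 = 2.322 kΩ.
So V_A = 9.21 × 0.4371 = 4.026 V.

V_A ≈ 4.03 V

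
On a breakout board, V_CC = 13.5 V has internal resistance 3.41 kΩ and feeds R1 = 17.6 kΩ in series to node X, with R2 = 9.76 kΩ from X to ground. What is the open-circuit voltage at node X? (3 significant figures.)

V_th ≈ 4.28 V

R1' = 3.41 + 17.6 = 21.01 kΩ (source resistance + R1).
With X open, the divider is unloaded: V_th = 13.5 × 9.76/30.77 = 4.282 V.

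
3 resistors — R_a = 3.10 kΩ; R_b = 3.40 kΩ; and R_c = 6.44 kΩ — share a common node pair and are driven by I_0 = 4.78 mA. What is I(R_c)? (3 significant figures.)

Total conductance ΣG = 1/3.10 + 1/3.40 + 1/6.44 = 0.7720 (units of 1/kΩ).
Current divider: I(R_c) = I_0 · G_k/ΣG = 4.78 × (0.1553/0.7720) = 4.78 × 0.2011 = 0.9615 mA.

I ≈ 0.961 mA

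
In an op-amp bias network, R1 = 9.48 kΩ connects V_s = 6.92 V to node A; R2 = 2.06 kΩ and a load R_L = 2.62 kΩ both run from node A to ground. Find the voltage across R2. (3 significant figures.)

V_out ≈ 0.751 V

First combine the lower leg with the load: R2 ‖ R_L = 1.153 kΩ.
Voltage divider with the loaded lower leg: V_out = 6.92 × 1.153/(9.48 + 1.153) = 6.92 × 0.1085 = 0.7505 V.
(Unloaded it would be 1.24 V; the load pulls it down.)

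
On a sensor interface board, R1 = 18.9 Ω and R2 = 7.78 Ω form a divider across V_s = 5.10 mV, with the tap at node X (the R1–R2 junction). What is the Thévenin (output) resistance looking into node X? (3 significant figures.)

Looking into X with the source shorted: R_th = R1·R2/(R1+R2) = 18.90 × 7.78/26.68 = 5.511 Ω.

R_th ≈ 5.51 Ω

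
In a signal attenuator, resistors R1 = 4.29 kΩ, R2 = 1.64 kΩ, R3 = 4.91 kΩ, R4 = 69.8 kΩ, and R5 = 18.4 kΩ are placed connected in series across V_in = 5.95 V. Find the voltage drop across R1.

V ≈ 0.258 V

Series total: ΣR = 4.29 + 1.64 + 4.91 + 69.8 + 18.4 = 99.04 kΩ.
By the voltage-divider rule, V = 5.95 × 4.290/99.04 = 0.2577 V.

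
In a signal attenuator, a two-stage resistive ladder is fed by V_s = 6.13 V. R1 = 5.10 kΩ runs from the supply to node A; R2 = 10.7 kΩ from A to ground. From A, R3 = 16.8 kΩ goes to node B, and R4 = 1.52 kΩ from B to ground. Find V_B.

Looking into the second stage from A: R3 + R4 = 18.32 kΩ appears in parallel with R2.
Effective lower resistance at A: R2 ‖ 18.32 = 6.755 kΩ.
First divider: V_A = V_s · 6.755/(5.10 + 6.755) = 3.493 V.
Stage 2 is unloaded, so V_B = V_A · R4/(R3+R4) = 3.493 × 1.52/18.32 = 0.2898 V.

V_B ≈ 0.290 V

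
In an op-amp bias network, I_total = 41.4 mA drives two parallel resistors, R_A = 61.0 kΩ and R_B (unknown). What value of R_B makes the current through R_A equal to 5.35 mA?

In a two-way split, I_A/I_total = R_B/(R_A + R_B).
5.35/41.4 = R_B/(R_A + R_B) → R_B = R_A · (0.1292)/(1 − 0.1292) = 61.0 × 0.1484 = 9.053 kΩ.

R_B ≈ 9.05 kΩ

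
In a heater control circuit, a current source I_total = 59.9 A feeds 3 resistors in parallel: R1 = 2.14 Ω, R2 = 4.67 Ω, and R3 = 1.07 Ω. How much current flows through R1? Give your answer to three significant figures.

I ≈ 17.3 A

Conductances: ΣG = 1/2.14 + 1/4.67 + 1/1.07 = 1.616 (1/Ω).
By the current-divider rule, I = I_total · G_k/ΣG = 59.9 × 0.2892 = 17.32 A.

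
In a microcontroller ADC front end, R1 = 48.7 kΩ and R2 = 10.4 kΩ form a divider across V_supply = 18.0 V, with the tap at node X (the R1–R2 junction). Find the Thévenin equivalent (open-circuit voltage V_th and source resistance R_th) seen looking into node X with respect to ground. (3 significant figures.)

Open-circuit (no load on X): V_th = V_supply · R2/(R1 + R2) = 18.0 × 10.4/(48.70 + 10.4) = 3.168 V.
Looking into X with the source shorted: R_th = R1·R2/(R1+R2) = 48.70 × 10.4/59.10 = 8.570 kΩ.

V_th ≈ 3.17 V, R_th ≈ 8.57 kΩ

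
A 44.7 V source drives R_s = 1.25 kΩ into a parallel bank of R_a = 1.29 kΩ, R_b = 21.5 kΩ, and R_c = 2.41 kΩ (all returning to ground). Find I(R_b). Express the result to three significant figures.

I ≈ 0.817 mA

Combine the parallel branches: R_p = (1/1.29 + 1/21.5 + 1/2.41)⁻¹ = 0.8086 kΩ.
Node voltage V_A = V_CC · R_p/(R_s + R_p) = 44.7 × 0.3928 = 17.56 V.
Branch current I = V_A/R_b = 17.56/21.5 = 0.8167 mA.
(Equivalently: I_total = 21.71 mA, then current-divider fraction G_k/ΣG = 0.03761.)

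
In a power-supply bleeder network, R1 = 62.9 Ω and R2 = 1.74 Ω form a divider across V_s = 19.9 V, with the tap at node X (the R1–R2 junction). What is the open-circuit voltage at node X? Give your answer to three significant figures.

V_th ≈ 0.536 V

V_th is the unloaded tap voltage: V_s · R2/(R1+R2) = 19.9 × 0.02692 = 0.5357 V.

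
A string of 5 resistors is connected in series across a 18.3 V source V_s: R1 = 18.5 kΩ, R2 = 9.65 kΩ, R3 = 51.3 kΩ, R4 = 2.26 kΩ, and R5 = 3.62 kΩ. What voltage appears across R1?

V ≈ 3.97 V

ΣR = 18.5 + 9.65 + 51.3 + 2.26 + 3.62 = 85.33 kΩ.
By the voltage-divider rule, V = 18.3 × 18.50/85.33 = 3.968 V.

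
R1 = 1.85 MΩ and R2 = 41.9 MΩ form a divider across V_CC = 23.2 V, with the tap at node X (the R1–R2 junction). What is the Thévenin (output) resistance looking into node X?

With V_CC suppressed (replaced by a short), R_th = R1 ‖ R2 = (1.850 × 41.9)/(1.850 + 41.9) = 1.772 MΩ.

R_th ≈ 1.77 MΩ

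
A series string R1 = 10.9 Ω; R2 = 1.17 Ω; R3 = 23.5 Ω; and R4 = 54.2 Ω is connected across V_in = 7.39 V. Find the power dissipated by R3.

P ≈ 0.159 W

Series current I = V_in/ΣR = 7.39/89.77 = 0.08232 A.
P = I²R = 0.006777 × 23.5 = 0.1593 W.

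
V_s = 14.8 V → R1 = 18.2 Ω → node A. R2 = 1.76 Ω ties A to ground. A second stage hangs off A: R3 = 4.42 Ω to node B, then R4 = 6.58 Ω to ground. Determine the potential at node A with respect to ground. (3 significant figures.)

The second stage (R3 + R4 = 11.00 Ω) loads node A in parallel with R2.
Effective lower resistance at A: R2 ‖ 11.00 = 1.517 Ω.
So V_A = 14.8 × 0.07695 = 1.139 V.

V_A ≈ 1.14 V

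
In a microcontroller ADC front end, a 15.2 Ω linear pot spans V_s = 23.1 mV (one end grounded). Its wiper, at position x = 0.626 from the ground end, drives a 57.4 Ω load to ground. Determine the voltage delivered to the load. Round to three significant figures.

Split the track: R_lower = x·R_p = 9.515 Ω, R_upper = (1−x)·R_p = 5.685 Ω.
Lower segment in parallel with the load: 9.515 ‖ 57.4 = 8.162 Ω.
Loaded-divider output: V_out = 23.1 × 0.5895 = 13.62 mV.

V_out ≈ 13.6 mV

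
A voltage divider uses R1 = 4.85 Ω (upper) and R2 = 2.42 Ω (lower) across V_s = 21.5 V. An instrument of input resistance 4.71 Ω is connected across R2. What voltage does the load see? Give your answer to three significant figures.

V_out ≈ 5.33 V

The load sits in parallel with R2, giving an effective lower resistance R2' = R2·R_L/(R2+R_L) = 1.599 Ω.
Voltage divider with the loaded lower leg: V_out = 21.5 × 1.599/(4.85 + 1.599) = 21.5 × 0.2479 = 5.330 V.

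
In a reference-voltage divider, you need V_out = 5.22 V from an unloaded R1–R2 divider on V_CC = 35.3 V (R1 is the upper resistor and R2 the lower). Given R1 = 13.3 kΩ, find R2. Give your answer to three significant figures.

R2 ≈ 2.31 kΩ

The divider ratio is R2/(R1+R2) = 5.22/35.3 = 0.1479.
Rearranging, R2 = R1·k/(1−k) = 13.3 × 0.1735 = 2.308 kΩ.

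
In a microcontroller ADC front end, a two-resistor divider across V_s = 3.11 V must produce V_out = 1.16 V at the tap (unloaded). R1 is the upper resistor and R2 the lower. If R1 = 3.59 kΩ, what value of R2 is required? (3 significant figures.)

The divider ratio is R2/(R1+R2) = 1.16/3.11 = 0.3730.
So R2 = R1 · V_out/(V_s − V_out) = 3.59 × 1.16/(3.11 − 1.16) = 3.59 × 0.5949 = 2.136 kΩ.

R2 ≈ 2.14 kΩ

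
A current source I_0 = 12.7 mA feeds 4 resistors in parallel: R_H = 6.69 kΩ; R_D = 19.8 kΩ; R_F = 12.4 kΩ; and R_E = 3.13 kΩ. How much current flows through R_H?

I ≈ 3.16 mA

Total conductance ΣG = 1/6.69 + 1/19.8 + 1/12.4 + 1/3.13 = 0.6001 (units of 1/kΩ).
By the current-divider rule, I = I_0 · G_k/ΣG = 12.7 × 0.2491 = 3.163 mA.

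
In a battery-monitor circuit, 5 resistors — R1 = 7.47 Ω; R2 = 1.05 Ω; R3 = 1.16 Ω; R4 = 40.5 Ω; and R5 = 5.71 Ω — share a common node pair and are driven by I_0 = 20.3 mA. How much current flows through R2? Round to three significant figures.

Total conductance ΣG = 1/7.47 + 1/1.05 + 1/1.16 + 1/40.5 + 1/5.71 = 2.148 (units of 1/Ω).
Current divider: I(R2) = I_0 · G_k/ΣG = 20.3 × (0.9524/2.148) = 20.3 × 0.4434 = 9.000 mA.

I ≈ 9.00 mA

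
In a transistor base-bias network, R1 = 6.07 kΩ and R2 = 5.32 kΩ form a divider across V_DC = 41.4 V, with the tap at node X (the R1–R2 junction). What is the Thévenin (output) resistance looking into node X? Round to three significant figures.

Zeroing V_DC shorts the top of R1 to ground, so R_th = R1 ‖ R2 = 2.835 kΩ.

R_th ≈ 2.84 kΩ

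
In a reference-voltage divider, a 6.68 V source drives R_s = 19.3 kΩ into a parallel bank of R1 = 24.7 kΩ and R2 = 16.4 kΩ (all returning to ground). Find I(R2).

I ≈ 0.138 mA

Equivalent of the parallel group: R_p = 9.856 kΩ.
V_A = 6.68 × 9.856/29.16 = 2.258 V.
I(R2) = V_A / R2 = 2.258/16.4 = 0.1377 mA.
(Equivalently: I_total = 0.2291 mA, then current-divider fraction G_k/ΣG = 0.6010.)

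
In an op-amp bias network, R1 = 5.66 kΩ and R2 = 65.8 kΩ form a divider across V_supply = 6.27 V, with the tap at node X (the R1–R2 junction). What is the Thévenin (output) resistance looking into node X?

With V_supply suppressed (replaced by a short), R_th = R1 ‖ R2 = (5.660 × 65.8)/(5.660 + 65.8) = 5.212 kΩ.

R_th ≈ 5.21 kΩ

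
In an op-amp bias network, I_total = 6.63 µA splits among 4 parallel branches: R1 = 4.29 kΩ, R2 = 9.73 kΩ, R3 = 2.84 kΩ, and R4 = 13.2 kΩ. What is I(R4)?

I ≈ 0.658 µA

Total conductance ΣG = 1/4.29 + 1/9.73 + 1/2.84 + 1/13.2 = 0.7637 (units of 1/kΩ).
R4 takes the fraction G_k/ΣG = 0.07576/0.7637 = 0.09919, so I = 6.63 × 0.09919 = 0.6576 µA.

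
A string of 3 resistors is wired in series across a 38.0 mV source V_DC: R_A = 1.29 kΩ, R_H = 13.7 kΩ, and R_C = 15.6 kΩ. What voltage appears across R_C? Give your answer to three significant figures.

Series total: ΣR = 1.29 + 13.7 + 15.6 = 30.59 kΩ.
Voltage divider: V = V_DC · (15.60 / 30.59) = 38.0 × 0.5100 = 19.38 mV.

V ≈ 19.4 mV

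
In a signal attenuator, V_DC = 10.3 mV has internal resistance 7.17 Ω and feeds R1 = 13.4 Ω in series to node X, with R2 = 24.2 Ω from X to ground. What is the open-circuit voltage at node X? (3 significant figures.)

R1' = 7.17 + 13.4 = 20.57 Ω (source resistance + R1).
Open-circuit (no load on X): V_th = V_DC · R2/(R1' + R2) = 10.3 × 24.2/(20.57 + 24.2) = 5.568 mV.

V_th ≈ 5.57 mV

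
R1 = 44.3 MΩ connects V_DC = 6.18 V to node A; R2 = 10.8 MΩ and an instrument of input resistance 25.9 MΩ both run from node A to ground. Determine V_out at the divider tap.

R2 ‖ R_L = (10.8 × 25.9)/(10.8 + 25.9) = 7.622 MΩ.
Now apply the divider: V_out = 6.18 × 0.1468 = 0.9072 V.

V_out ≈ 0.907 V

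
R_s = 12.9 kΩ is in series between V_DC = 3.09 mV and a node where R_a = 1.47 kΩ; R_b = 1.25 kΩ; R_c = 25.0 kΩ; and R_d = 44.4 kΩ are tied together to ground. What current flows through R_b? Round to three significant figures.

I ≈ 0.118 µA

Combine the parallel branches: R_p = (1/1.47 + 1/1.25 + 1/25.0 + 1/44.4)⁻¹ = 0.6482 kΩ.
V_A by voltage divider: V_A = 3.09 × 0.6482/(12.9 + 0.6482) = 0.1478 mV.
I(R_b) = V_A / R_b = 0.1478/1.25 = 0.1183 µA.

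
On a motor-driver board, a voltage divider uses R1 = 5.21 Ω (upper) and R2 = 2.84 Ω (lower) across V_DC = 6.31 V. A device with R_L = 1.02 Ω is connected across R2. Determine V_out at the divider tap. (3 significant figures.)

First combine the lower leg with the load: R2 ‖ R_L = 0.7505 Ω.
Now apply the divider: V_out = 6.31 × 0.1259 = 0.7945 V.
(Unloaded it would be 2.23 V; the load pulls it down.)

V_out ≈ 0.794 V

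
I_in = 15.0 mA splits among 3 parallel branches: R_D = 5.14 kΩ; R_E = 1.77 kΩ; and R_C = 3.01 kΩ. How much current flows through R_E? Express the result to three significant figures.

Total conductance ΣG = 1/5.14 + 1/1.77 + 1/3.01 = 1.092 (units of 1/kΩ).
By the current-divider rule, I = I_in · G_k/ΣG = 15.0 × 0.5175 = 7.762 mA.

I ≈ 7.76 mA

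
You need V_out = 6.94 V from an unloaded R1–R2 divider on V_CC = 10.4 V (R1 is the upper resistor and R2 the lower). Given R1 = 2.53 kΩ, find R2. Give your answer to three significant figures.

R2 ≈ 5.07 kΩ

The divider ratio is R2/(R1+R2) = 6.94/10.4 = 0.6673.
Rearranging, R2 = R1·k/(1−k) = 2.53 × 2.006 = 5.075 kΩ.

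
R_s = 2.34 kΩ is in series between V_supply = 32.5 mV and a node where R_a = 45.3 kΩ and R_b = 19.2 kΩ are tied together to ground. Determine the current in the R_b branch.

I ≈ 1.44 µA

Equivalent of the parallel group: R_p = 13.48 kΩ.
Node voltage V_A = V_supply · R_p/(R_s + R_p) = 32.5 × 0.8521 = 27.69 mV.
Branch current I = V_A/R_b = 27.69/19.2 = 1.442 µA.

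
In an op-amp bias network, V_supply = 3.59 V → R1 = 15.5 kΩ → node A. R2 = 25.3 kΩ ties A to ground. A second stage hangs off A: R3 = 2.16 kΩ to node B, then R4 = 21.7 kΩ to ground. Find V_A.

V_A ≈ 1.59 V

The second stage (R3 + R4 = 23.86 kΩ) loads node A in parallel with R2.
Effective lower resistance at A: R2 ‖ 23.86 = 12.28 kΩ.
So V_A = 3.59 × 0.4420 = 1.587 V.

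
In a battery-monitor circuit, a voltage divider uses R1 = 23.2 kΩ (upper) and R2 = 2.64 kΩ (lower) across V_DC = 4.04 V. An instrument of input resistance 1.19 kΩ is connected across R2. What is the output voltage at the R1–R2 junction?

V_out ≈ 0.138 V

First combine the lower leg with the load: R2 ‖ R_L = 0.8203 kΩ.
Voltage divider with the loaded lower leg: V_out = 4.04 × 0.8203/(23.2 + 0.8203) = 4.04 × 0.03415 = 0.1380 V.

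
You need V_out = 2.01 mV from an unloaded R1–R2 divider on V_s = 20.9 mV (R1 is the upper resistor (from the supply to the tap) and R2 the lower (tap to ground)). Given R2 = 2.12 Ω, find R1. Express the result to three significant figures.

R1 ≈ 19.9 Ω

Required fraction k = V_out/V_s = 0.09617.
So R1 = R2 · (V_s/V_out − 1) = 2.12 × (20.9/2.01 − 1) = 2.12 × 9.398 = 19.92 Ω.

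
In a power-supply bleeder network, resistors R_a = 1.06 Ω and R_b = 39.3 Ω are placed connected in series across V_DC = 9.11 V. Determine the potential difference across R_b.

ΣR = 1.06 + 39.3 = 40.36 Ω.
By the voltage-divider rule, V = 9.11 × 39.30/40.36 = 8.871 V.

V ≈ 8.87 V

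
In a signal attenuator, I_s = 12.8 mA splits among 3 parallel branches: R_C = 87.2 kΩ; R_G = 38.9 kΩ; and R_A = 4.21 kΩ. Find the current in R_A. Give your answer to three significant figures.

ΣG = 1/87.2 + 1/38.9 + 1/4.21 = 0.2747.
Current divider: I(R_A) = I_s · G_k/ΣG = 12.8 × (0.2375/0.2747) = 12.8 × 0.8647 = 11.07 mA.

I ≈ 11.1 mA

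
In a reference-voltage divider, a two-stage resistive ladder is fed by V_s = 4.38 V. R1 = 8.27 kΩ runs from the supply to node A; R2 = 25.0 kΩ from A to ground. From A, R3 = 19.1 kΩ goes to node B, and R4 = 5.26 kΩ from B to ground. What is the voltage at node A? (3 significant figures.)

Node A sees R2 in parallel with the series input of stage 2, R3 + R4 = 24.36 kΩ.
R2 ‖ (R3+R4) = 12.34 kΩ.
First divider: V_A = V_s · 12.34/(8.27 + 12.34) = 2.622 V.

V_A ≈ 2.62 V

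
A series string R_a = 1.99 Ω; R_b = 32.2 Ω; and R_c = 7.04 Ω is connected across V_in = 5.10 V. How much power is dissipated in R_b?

The common current is I = 5.10/41.23 = 0.1237 A.
P = I²R = 0.01530 × 32.2 = 0.4927 W.

P ≈ 0.493 W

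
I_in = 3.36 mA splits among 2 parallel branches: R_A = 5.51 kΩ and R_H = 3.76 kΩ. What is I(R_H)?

With just two branches, the current splits inversely with resistance.
I(R_H) = 3.36 × 5.51/(5.51 + 3.76) = 3.36 × 0.5944 = 1.997 mA.

I ≈ 2.00 mA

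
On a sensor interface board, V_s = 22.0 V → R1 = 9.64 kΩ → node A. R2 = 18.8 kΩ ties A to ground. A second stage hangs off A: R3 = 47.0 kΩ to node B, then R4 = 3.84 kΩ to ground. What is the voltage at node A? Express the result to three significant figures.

Looking into the second stage from A: R3 + R4 = 50.84 kΩ appears in parallel with R2.
Effective lower resistance at A: R2 ‖ 50.84 = 13.72 kΩ.
So V_A = 22.0 × 0.5874 = 12.92 V.

V_A ≈ 12.9 V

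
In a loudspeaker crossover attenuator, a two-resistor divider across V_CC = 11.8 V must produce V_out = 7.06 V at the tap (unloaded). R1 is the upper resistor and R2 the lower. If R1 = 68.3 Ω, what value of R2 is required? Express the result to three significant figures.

V_out/V_CC = R2/(R1+R2) = 0.5983.
Rearranging, R2 = R1·k/(1−k) = 68.3 × 1.489 = 101.7 Ω.

R2 ≈ 102 Ω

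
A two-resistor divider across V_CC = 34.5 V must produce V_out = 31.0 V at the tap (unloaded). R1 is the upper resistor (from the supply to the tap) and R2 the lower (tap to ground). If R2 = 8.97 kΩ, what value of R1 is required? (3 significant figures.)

V_out/V_CC = R2/(R1+R2) = 0.8986.
So R1 = R2 · (V_CC/V_out − 1) = 8.97 × (34.5/31.0 − 1) = 8.97 × 0.1129 = 1.013 kΩ.

R1 ≈ 1.01 kΩ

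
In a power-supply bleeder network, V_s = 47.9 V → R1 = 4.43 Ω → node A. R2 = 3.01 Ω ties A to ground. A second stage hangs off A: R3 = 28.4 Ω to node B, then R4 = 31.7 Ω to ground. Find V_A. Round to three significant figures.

Node A sees R2 in parallel with the series input of stage 2, R3 + R4 = 60.10 Ω.
R2 ‖ (R3+R4) = 2.866 Ω.
So V_A = 47.9 × 0.3929 = 18.82 V.

V_A ≈ 18.8 V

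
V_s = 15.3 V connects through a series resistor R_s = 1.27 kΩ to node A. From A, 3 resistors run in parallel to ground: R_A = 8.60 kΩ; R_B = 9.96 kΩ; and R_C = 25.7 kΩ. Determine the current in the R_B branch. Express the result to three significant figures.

Equivalent of the parallel group: R_p = 3.912 kΩ.
V_A by voltage divider: V_A = 15.3 × 3.912/(1.27 + 3.912) = 11.55 V.
I(R_B) = V_A / R_B = 11.55/9.96 = 1.160 mA.

I ≈ 1.16 mA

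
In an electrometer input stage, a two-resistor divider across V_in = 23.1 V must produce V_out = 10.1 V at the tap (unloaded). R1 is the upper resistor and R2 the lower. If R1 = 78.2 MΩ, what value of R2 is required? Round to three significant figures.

V_out/V_in = R2/(R1+R2) = 0.4372.
R2 = R1 · 0.4372/(1 − 0.4372) = 60.76 MΩ.

R2 ≈ 60.8 MΩ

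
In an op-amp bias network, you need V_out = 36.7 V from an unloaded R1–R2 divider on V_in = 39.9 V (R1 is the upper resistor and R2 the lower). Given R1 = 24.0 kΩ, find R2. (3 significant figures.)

Required fraction k = V_out/V_in = 0.9198.
R2 = R1 · 0.9198/(1 − 0.9198) = 275.3 kΩ.

R2 ≈ 275 kΩ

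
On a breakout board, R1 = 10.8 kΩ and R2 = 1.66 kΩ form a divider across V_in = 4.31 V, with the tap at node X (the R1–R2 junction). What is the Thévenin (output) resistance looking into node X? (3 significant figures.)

Looking into X with the source shorted: R_th = R1·R2/(R1+R2) = 10.80 × 1.66/12.46 = 1.439 kΩ.

R_th ≈ 1.44 kΩ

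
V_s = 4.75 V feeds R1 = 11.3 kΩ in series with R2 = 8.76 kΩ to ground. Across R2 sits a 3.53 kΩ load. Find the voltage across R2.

V_out ≈ 0.865 V

First combine the lower leg with the load: R2 ‖ R_L = 2.516 kΩ.
Voltage divider with the loaded lower leg: V_out = 4.75 × 2.516/(11.3 + 2.516) = 4.75 × 0.1821 = 0.8650 V.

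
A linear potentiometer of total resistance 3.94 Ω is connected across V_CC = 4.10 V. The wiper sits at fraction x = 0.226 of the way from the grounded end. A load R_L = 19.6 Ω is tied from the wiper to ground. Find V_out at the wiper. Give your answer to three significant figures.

V_out ≈ 0.895 V

Split the track: R_lower = x·R_p = 0.8904 Ω, R_upper = (1−x)·R_p = 3.050 Ω.
R_L loads the lower segment: effective lower R = 0.8517 Ω.
Then V_out = V_CC · 0.8517/(3.050 + 0.8517) = 0.8951 V.
(Unloaded: V_out = x·V_CC = 0.927 V.)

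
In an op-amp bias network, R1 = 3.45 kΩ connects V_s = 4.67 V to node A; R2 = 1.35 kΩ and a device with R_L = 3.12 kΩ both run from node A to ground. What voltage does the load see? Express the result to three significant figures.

V_out ≈ 1.00 V

First combine the lower leg with the load: R2 ‖ R_L = 0.9423 kΩ.
Voltage divider with the loaded lower leg: V_out = 4.67 × 0.9423/(3.45 + 0.9423) = 4.67 × 0.2145 = 1.002 V.
(Unloaded it would be 1.31 V; the load pulls it down.)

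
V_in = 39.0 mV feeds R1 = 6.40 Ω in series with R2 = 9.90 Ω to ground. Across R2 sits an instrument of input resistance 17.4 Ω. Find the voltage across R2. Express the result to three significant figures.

The load sits in parallel with R2, giving an effective lower resistance R2' = R2·R_L/(R2+R_L) = 6.310 Ω.
Now apply the divider: V_out = 39.0 × 0.4965 = 19.36 mV.
(Unloaded it would be 23.7 mV; the load pulls it down.)

V_out ≈ 19.4 mV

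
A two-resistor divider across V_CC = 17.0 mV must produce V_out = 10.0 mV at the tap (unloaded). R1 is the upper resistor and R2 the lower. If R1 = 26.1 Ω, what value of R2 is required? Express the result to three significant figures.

R2 ≈ 37.3 Ω

The divider ratio is R2/(R1+R2) = 10.0/17.0 = 0.5882.
So R2 = R1 · V_out/(V_CC − V_out) = 26.1 × 10.0/(17.0 − 10.0) = 26.1 × 1.429 = 37.29 Ω.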